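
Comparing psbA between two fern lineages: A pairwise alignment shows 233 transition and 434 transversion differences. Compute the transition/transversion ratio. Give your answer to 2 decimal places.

0.54

R = 233/434 = 0.536866… ≈ 0.54 (to 2 d.p.).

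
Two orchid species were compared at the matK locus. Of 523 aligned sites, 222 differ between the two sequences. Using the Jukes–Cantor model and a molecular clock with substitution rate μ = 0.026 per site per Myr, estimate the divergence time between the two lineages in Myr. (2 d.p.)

p = 222/523 ≈ 0.424474.
d = −(3/4) ln(1 − 4p/3) = −0.75 ln(1 − 0.565965) = −0.75 ln(0.434035)
  = −0.75 × (-0.834630) = 0.625973 substitutions/site.
Under a molecular clock d = 2μt, so t = d/(2μ) = 0.625973 / (2 × 0.026) = 12.04 Myr.

12.04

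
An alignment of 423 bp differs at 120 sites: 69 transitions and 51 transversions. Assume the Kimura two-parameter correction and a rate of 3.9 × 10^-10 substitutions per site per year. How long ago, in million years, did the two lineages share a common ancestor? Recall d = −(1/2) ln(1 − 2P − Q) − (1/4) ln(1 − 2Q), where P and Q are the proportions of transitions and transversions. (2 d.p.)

P = 69/423 ≈ 0.163121 and Q = 51/423 ≈ 0.120567.
Under the Kimura two-parameter model, d = −½ ln(1 − 2P − Q) − ¼ ln(1 − 2Q).
1 − 2P − Q = 0.553191, giving −½ ln(0.553191) = 0.296026.
1 − 2Q = 0.758866, giving −¼ ln(0.758866) = 0.068983.
d = 0.296026 + 0.068983 = 0.365009.
Under a molecular clock d = 2μt, so t = d/(2μ) = 0.365009 / (2 × 3.9 × 10^-10) = 467.96 million years.

467.96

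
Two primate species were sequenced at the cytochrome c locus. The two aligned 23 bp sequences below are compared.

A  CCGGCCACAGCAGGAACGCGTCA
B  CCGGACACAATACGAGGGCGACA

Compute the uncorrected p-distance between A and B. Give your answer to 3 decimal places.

0.304

The sequences differ at 7 of 23 positions (sites 5, 10, 11, 13, 16, 17, 21).
p = 7/23 = 0.304347… ≈ 0.304 (to 3 d.p.).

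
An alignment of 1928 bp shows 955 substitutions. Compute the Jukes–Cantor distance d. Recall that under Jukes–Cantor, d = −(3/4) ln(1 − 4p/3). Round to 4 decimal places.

p = 955/1928 ≈ 0.495332.
d = −(3/4) ln(1 − 4p/3) = −0.75 ln(1 − 0.660443) = −0.75 ln(0.339557)
  = −0.75 × (-1.080113) = 0.810085 substitutions/site.

0.8101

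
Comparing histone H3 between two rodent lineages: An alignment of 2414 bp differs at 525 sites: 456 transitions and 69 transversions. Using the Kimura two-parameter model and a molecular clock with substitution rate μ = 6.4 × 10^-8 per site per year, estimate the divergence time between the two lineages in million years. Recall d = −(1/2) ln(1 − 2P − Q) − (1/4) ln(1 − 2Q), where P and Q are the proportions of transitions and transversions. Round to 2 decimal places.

2.15

P = 456/2414 ≈ 0.188898 and Q = 69/2414 ≈ 0.028583.
Under the Kimura two-parameter model, d = −½ ln(1 − 2P − Q) − ¼ ln(1 − 2Q).
1 − 2P − Q = 0.593621, giving −½ ln(0.593621) = 0.260757.
1 − 2Q = 0.942834, giving −¼ ln(0.942834) = 0.014716.
d = 0.260757 + 0.014716 = 0.275473.
Under a molecular clock d = 2μt, so t = d/(2μ) = 0.275473 / (2 × 6.4 × 10^-8) = 2.15 million years.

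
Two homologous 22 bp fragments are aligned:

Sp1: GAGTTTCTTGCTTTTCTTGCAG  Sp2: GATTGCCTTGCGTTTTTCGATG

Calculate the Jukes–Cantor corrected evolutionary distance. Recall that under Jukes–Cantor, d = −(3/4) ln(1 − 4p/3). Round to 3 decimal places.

0.497

The sequences differ at 8 of 22 sites (3, 5, 6, 12, 16, 18, 20, 21), so p = 8/22 ≈ 0.363636.
d = −(3/4) ln(1 − 4p/3) = −0.75 ln(1 − 0.484848) = −0.75 ln(0.515152)
  = −0.75 × (-0.663293) = 0.497470 substitutions/site.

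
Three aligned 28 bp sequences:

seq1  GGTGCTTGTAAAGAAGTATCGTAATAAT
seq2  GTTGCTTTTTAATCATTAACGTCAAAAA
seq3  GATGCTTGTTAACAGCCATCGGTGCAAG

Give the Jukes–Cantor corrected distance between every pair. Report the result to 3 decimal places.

seq1–seq2: 10/28 sites differ → p ≈ 0.357143, d = −0.75 ln(1 − 0.476191) = 0.484971 ≈ 0.485.
seq1–seq3: 11/28 sites differ → p ≈ 0.392857, d = −0.75 ln(1 − 0.523809) = 0.556452 ≈ 0.556.
seq2–seq3: 13/28 sites differ → p ≈ 0.464286, d = −0.75 ln(1 − 0.619048) = 0.723811 ≈ 0.724.

d(seq1,seq2) = 0.485, d(seq1,seq3) = 0.556, d(seq2,seq3) = 0.724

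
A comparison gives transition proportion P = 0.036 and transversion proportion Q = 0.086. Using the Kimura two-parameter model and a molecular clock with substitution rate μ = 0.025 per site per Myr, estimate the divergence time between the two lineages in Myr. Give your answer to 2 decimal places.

2.66

Under the Kimura two-parameter model, d = −½ ln(1 − 2P − Q) − ¼ ln(1 − 2Q).
1 − 2P − Q = 0.842, giving −½ ln(0.842) = 0.085988.
1 − 2Q = 0.828, giving −¼ ln(0.828) = 0.047186.
d = 0.085988 + 0.047186 = 0.133174.
Under a molecular clock d = 2μt, so t = d/(2μ) = 0.133174 / (2 × 0.025) = 2.66 Myr.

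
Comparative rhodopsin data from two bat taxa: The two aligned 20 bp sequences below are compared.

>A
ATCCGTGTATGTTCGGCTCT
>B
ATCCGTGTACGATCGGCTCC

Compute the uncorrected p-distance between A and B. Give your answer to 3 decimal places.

0.150

The sequences differ at 3 of 20 positions (sites 10, 12, 20).
p = 3/20 = 0.150.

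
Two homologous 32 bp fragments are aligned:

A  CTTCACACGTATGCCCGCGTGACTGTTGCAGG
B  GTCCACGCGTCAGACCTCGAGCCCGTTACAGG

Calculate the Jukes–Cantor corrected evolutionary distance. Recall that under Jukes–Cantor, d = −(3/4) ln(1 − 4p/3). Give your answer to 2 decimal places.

The sequences differ at 11 of 32 sites, so p = 11/32 = 0.34375.
d = −(3/4) ln(1 − 4p/3) = −0.75 ln(1 − 0.458333) = −0.75 ln(0.541667)
  = −0.75 × (-0.613104) = 0.459828 substitutions/site.

0.46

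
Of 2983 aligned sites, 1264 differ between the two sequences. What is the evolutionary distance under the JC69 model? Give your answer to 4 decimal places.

p = 1264/2983 ≈ 0.423734.
d = −(3/4) ln(1 − 4p/3) = −0.75 ln(1 − 0.564979) = −0.75 ln(0.435021)
  = −0.75 × (-0.832361) = 0.624271 substitutions/site.

0.6243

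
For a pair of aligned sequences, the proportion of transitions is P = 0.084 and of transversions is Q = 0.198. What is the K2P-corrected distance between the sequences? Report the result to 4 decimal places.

0.3539

Under the Kimura two-parameter model, d = −½ ln(1 − 2P − Q) − ¼ ln(1 − 2Q).
1 − 2P − Q = 0.634, giving −½ ln(0.634) = 0.227853.
1 − 2Q = 0.604, giving −¼ ln(0.604) = 0.126045.
d = 0.227853 + 0.126045 = 0.353898.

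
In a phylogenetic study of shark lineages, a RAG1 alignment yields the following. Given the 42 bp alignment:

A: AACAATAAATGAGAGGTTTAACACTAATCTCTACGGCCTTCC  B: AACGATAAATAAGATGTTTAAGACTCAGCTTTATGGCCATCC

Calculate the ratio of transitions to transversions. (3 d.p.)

Transitions are A↔G and C↔T; transversions are all other mismatches.
Transitions: 4. Transversions: 5.
R = 4/5 = 0.800.

0.800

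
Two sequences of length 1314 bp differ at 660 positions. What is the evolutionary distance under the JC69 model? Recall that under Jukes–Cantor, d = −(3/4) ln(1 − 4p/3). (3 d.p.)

p = 660/1314 ≈ 0.502283.
d = −(3/4) ln(1 − 4p/3) = −0.75 ln(1 − 0.669711) = −0.75 ln(0.330289)
  = −0.75 × (-1.107787) = 0.830840 substitutions/site.

0.831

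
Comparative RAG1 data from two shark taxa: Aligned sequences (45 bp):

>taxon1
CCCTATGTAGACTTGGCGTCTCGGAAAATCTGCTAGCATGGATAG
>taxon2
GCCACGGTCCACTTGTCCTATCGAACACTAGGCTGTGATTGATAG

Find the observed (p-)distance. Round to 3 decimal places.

0.400

The sequences differ at 18 of 45 positions.
p = 18/45 = 0.400.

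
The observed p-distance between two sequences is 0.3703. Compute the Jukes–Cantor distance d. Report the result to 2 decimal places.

d = −(3/4) ln(1 − 4p/3) = −0.75 ln(1 − 0.493733) = −0.75 ln(0.506267)
  = −0.75 × (-0.680691) = 0.510518 substitutions/site.

0.51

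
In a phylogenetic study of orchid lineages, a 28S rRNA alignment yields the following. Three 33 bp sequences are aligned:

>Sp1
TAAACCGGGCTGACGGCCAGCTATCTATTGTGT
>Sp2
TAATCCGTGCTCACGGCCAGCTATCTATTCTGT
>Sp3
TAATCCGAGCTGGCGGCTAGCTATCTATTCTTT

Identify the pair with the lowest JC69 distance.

Sp1 and Sp2

Sp1–Sp2: 4/33 differ, p = 0.121, d = 0.132.
Sp1–Sp3: 6/33 differ, p = 0.182, d = 0.208.
Sp2–Sp3: 5/33 differ, p = 0.152, d = 0.169.
The smallest distance is between Sp1 and Sp2.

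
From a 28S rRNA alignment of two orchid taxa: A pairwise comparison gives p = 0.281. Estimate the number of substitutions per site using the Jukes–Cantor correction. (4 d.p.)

0.3521

d = −(3/4) ln(1 − 4p/3) = −0.75 ln(1 − 0.374667) = −0.75 ln(0.625333)
  = −0.75 × (-0.469471) = 0.352103 substitutions/site.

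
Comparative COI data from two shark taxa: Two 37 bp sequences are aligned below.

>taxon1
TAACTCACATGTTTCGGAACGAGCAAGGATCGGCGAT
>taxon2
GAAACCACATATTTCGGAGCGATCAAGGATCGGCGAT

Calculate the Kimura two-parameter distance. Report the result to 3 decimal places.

Of 37 sites, 3 differences are transitions and 3 are transversions, so P = 3/37 ≈ 0.081081 and Q = 3/37 ≈ 0.081081.
Under the Kimura two-parameter model, d = −½ ln(1 − 2P − Q) − ¼ ln(1 − 2Q).
1 − 2P − Q = 0.756757, giving −½ ln(0.756757) = 0.139357.
1 − 2Q = 0.837838, giving −¼ ln(0.837838) = 0.044233.
d = 0.139357 + 0.044233 = 0.183590.

0.184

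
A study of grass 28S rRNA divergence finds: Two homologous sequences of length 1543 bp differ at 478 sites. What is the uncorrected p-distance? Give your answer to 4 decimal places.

0.3098

p = 478/1543 = 0.309786… ≈ 0.3098 (to 4 d.p.).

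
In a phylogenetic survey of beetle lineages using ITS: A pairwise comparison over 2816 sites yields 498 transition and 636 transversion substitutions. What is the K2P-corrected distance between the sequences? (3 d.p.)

P = 498/2816 ≈ 0.176847 and Q = 636/2816 ≈ 0.225852.
Under the Kimura two-parameter model, d = −½ ln(1 − 2P − Q) − ¼ ln(1 − 2Q).
1 − 2P − Q = 0.420454, giving −½ ln(0.420454) = 0.433210.
1 − 2Q = 0.548296, giving −¼ ln(0.548296) = 0.150235.
d = 0.433210 + 0.150235 = 0.583445.

0.583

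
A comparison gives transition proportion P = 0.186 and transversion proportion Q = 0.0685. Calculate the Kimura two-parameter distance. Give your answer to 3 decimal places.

0.327

Under the Kimura two-parameter model, d = −½ ln(1 − 2P − Q) − ¼ ln(1 − 2Q).
1 − 2P − Q = 0.5595, giving −½ ln(0.5595) = 0.290356.
1 − 2Q = 0.863, giving −¼ ln(0.863) = 0.036835.
d = 0.290356 + 0.036835 = 0.327191.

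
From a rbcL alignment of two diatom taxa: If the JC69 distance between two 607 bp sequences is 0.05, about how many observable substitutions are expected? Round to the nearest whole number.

Invert JC69: p = (3/4)(1 − e^(−4d/3)) = 0.75 × (1 − e^(-0.066667)) = 0.75 × (1 − 0.935507) = 0.048370.
Expected differing sites = pL ≈ 0.048370 × 607 = 29.36059 ≈ 29.

29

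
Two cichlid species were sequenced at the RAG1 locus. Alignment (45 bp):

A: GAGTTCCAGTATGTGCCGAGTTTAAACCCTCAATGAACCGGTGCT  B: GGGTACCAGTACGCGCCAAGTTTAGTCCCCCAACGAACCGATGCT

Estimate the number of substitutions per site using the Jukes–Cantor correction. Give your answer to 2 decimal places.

The sequences differ at 10 of 45 sites (2, 5, 12, 14, 18, 25, 26, 30, 34, 41), so p = 10/45 ≈ 0.222222.
d = −(3/4) ln(1 − 4p/3) = −0.75 ln(1 − 0.296296) = −0.75 ln(0.703704)
  = −0.75 × (-0.351397) = 0.263548 substitutions/site.

0.26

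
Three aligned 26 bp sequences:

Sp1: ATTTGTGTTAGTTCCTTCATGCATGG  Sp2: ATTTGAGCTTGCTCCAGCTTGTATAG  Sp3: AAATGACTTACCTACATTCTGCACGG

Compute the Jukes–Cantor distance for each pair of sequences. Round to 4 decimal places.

Sp1–Sp2: 9/26 sites differ → p ≈ 0.346154, d = −0.75 ln(1 − 0.461539) = 0.464280 ≈ 0.4643.
Sp1–Sp3: 11/26 sites differ → p ≈ 0.423077, d = −0.75 ln(1 − 0.564103) = 0.622762 ≈ 0.6228.
Sp2–Sp3: 13/26 sites differ → p = 0.5, d = −0.75 ln(1 − 0.666667) = 0.823960 ≈ 0.8240.

d(Sp1,Sp2) = 0.4643, d(Sp1,Sp3) = 0.6228, d(Sp2,Sp3) = 0.8240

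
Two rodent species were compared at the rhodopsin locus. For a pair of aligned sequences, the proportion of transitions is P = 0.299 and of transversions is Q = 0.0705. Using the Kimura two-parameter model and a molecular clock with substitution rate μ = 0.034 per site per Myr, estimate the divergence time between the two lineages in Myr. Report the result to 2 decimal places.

Under the Kimura two-parameter model, d = −½ ln(1 − 2P − Q) − ¼ ln(1 − 2Q).
1 − 2P − Q = 0.3315, giving −½ ln(0.3315) = 0.552064.
1 − 2Q = 0.859, giving −¼ ln(0.859) = 0.037997.
d = 0.552064 + 0.037997 = 0.590061.
Under a molecular clock d = 2μt, so t = d/(2μ) = 0.590061 / (2 × 0.034) = 8.68 Myr.

8.68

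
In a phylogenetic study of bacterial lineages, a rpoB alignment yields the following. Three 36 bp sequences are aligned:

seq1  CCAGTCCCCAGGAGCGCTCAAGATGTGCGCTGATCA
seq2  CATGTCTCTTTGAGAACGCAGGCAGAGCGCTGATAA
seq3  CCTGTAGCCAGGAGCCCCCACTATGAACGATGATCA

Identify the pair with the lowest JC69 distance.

seq1 and seq3

seq1–seq2: 14/36 differ, p = 0.389, d = 0.548.
seq1–seq3: 10/36 differ, p = 0.278, d = 0.347.
seq2–seq3: 16/36 differ, p = 0.444, d = 0.673.
The smallest distance is between seq1 and seq3.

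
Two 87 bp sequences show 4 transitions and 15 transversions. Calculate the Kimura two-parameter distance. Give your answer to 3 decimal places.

0.259

P = 4/87 ≈ 0.045977 and Q = 15/87 ≈ 0.172414.
Under the Kimura two-parameter model, d = −½ ln(1 − 2P − Q) − ¼ ln(1 − 2Q).
1 − 2P − Q = 0.735632, giving −½ ln(0.735632) = 0.153513.
1 − 2Q = 0.655172, giving −¼ ln(0.655172) = 0.105714.
d = 0.153513 + 0.105714 = 0.259227.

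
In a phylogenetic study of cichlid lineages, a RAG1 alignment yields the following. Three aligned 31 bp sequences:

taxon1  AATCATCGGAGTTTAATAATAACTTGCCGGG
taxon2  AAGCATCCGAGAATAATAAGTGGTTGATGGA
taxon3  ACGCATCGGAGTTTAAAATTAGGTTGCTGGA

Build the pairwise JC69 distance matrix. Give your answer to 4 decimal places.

taxon1–taxon2: 11/31 sites differ → p ≈ 0.354839, d = −0.75 ln(1 − 0.473119) = 0.480585 ≈ 0.4806.
taxon1–taxon3: 8/31 sites differ → p ≈ 0.258065, d = −0.75 ln(1 − 0.344087) = 0.316295 ≈ 0.3163.
taxon2–taxon3: 9/31 sites differ → p ≈ 0.290323, d = −0.75 ln(1 − 0.387097) = 0.367161 ≈ 0.3672.

d(taxon1,taxon2) = 0.4806, d(taxon1,taxon3) = 0.3163, d(taxon2,taxon3) = 0.3672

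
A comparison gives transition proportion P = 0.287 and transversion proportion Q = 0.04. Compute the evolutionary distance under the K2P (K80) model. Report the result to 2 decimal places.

Under the Kimura two-parameter model, d = −½ ln(1 − 2P − Q) − ¼ ln(1 − 2Q).
1 − 2P − Q = 0.386, giving −½ ln(0.386) = 0.475959.
1 − 2Q = 0.92, giving −¼ ln(0.92) = 0.020845.
d = 0.475959 + 0.020845 = 0.496804.

0.50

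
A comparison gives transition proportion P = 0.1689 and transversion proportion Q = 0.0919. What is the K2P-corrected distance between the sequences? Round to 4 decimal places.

Under the Kimura two-parameter model, d = −½ ln(1 − 2P − Q) − ¼ ln(1 − 2Q).
1 − 2P − Q = 0.5703, giving −½ ln(0.5703) = 0.280796.
1 − 2Q = 0.8162, giving −¼ ln(0.8162) = 0.050774.
d = 0.280796 + 0.050774 = 0.331570.

0.3316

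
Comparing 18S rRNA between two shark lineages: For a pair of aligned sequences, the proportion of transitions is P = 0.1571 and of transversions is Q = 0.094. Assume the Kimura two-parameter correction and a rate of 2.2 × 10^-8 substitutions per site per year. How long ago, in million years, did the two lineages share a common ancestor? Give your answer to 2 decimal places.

Under the Kimura two-parameter model, d = −½ ln(1 − 2P − Q) − ¼ ln(1 − 2Q).
1 − 2P − Q = 0.5918, giving −½ ln(0.5918) = 0.262293.
1 − 2Q = 0.812, giving −¼ ln(0.812) = 0.052064.
d = 0.262293 + 0.052064 = 0.314357.
Under a molecular clock d = 2μt, so t = d/(2μ) = 0.314357 / (2 × 2.2 × 10^-8) = 7.14 million years.

7.14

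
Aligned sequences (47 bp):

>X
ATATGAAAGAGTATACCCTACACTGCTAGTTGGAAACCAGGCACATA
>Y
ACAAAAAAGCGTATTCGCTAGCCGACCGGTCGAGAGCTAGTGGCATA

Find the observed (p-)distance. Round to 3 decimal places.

0.426

The sequences differ at 20 of 47 positions.
p = 20/47 = 0.425531… ≈ 0.426 (to 3 d.p.).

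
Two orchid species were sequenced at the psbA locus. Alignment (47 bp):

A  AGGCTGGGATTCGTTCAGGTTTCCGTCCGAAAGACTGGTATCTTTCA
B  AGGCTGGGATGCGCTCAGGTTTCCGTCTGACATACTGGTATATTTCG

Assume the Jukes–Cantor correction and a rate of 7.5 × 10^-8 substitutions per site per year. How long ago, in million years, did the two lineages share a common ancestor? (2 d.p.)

1.11

The sequences differ at 7 of 47 sites (11, 14, 28, 31, 33, 42, 47), so p = 7/47 ≈ 0.148936.
d = −(3/4) ln(1 − 4p/3) = −0.75 ln(1 − 0.198581) = −0.75 ln(0.801419)
  = −0.75 × (-0.221371) = 0.166028 substitutions/site.
Under a molecular clock d = 2μt, so t = d/(2μ) = 0.166028 / (2 × 7.5 × 10^-8) = 1.11 million years.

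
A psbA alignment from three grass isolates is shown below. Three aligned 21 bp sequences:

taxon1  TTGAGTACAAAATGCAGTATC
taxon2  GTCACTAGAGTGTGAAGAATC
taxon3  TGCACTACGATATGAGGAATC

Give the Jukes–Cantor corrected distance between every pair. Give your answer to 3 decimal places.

d(taxon1,taxon2) = 0.635, d(taxon1,taxon3) = 0.532, d(taxon2,taxon3) = 0.441

taxon1–taxon2: 9/21 sites differ → p ≈ 0.428571, d = −0.75 ln(1 − 0.571428) = 0.635472 ≈ 0.635.
taxon1–taxon3: 8/21 sites differ → p ≈ 0.380952, d = −0.75 ln(1 − 0.507936) = 0.531860 ≈ 0.532.
taxon2–taxon3: 7/21 sites differ → p ≈ 0.333333, d = −0.75 ln(1 − 0.444444) = 0.440839 ≈ 0.441.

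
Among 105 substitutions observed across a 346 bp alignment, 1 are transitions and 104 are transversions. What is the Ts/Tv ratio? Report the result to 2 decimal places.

0.01

R = 1/104 = 0.009615… ≈ 0.01 (to 2 d.p.).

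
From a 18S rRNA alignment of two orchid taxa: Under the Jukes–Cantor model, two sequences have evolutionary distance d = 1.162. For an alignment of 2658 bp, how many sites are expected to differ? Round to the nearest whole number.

1570

Invert JC69: p = (3/4)(1 − e^(−4d/3)) = 0.75 × (1 − e^(-1.549333)) = 0.75 × (1 − 0.212390) = 0.590708.
Expected differing sites = pL ≈ 0.590708 × 2658 = 1570.101864 ≈ 1570.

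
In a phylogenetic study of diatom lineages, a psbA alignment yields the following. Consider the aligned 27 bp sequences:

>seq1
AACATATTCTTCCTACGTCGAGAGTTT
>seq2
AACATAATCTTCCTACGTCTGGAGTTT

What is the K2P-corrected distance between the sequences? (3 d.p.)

Of 27 sites, 1 differences are transitions and 2 are transversions, so P = 1/27 ≈ 0.037037 and Q = 2/27 ≈ 0.074074.
Under the Kimura two-parameter model, d = −½ ln(1 − 2P − Q) − ¼ ln(1 − 2Q).
1 − 2P − Q = 0.851852, giving −½ ln(0.851852) = 0.080171.
1 − 2Q = 0.851852, giving −¼ ln(0.851852) = 0.040086.
d = 0.080171 + 0.040086 = 0.120257.

0.120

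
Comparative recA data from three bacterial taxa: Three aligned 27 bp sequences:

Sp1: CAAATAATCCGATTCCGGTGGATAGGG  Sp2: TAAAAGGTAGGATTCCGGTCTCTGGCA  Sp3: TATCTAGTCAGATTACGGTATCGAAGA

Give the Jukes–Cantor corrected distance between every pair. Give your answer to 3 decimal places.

d(Sp1,Sp2) = 0.673, d(Sp1,Sp3) = 0.673, d(Sp2,Sp3) = 0.673

Sp1–Sp2: 12/27 sites differ → p ≈ 0.444444, d = −0.75 ln(1 − 0.592592) = 0.673455 ≈ 0.673.
Sp1–Sp3: 12/27 sites differ → p ≈ 0.444444, d = −0.75 ln(1 − 0.592592) = 0.673455 ≈ 0.673.
Sp2–Sp3: 12/27 sites differ → p ≈ 0.444444, d = −0.75 ln(1 − 0.592592) = 0.673455 ≈ 0.673.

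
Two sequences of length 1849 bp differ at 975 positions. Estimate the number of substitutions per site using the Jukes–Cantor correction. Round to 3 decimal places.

p = 975/1849 ≈ 0.527312.
d = −(3/4) ln(1 − 4p/3) = −0.75 ln(1 − 0.703083) = −0.75 ln(0.296917)
  = −0.75 × (-1.214303) = 0.910727 substitutions/site.

0.911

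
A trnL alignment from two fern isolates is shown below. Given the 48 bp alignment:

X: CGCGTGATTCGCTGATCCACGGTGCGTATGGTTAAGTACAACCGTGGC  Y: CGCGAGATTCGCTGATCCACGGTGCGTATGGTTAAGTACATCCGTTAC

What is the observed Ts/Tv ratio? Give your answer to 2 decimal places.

0.33

Transitions are A↔G and C↔T; transversions are all other mismatches.
Transitions: 1. Transversions: 3.
R = 1/3 = 0.333333… ≈ 0.33 (to 2 d.p.).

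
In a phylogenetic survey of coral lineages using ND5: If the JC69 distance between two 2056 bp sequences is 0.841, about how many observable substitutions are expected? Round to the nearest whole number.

1040

Invert JC69: p = (3/4)(1 − e^(−4d/3)) = 0.75 × (1 − e^(-1.121333)) = 0.75 × (1 − 0.325845) = 0.505616.
Expected differing sites = pL ≈ 0.505616 × 2056 = 1039.546496 ≈ 1040.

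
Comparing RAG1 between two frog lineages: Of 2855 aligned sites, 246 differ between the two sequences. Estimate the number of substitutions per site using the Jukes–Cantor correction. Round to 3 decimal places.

0.092

p = 246/2855 ≈ 0.086165.
d = −(3/4) ln(1 − 4p/3) = −0.75 ln(1 − 0.114887) = −0.75 ln(0.885113)
  = −0.75 × (-0.122040) = 0.091530 substitutions/site.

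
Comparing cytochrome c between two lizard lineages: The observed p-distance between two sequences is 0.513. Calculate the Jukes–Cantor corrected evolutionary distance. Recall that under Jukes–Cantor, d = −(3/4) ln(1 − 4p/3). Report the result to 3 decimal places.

d = −(3/4) ln(1 − 4p/3) = −0.75 ln(1 − 0.684) = −0.75 ln(0.316)
  = −0.75 × (-1.152013) = 0.864010 substitutions/site.

0.864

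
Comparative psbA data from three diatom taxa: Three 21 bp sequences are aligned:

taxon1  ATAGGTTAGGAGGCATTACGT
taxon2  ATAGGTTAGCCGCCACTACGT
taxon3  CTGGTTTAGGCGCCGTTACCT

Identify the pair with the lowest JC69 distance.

taxon1 and taxon2

taxon1–taxon2: 4/21 differ, p = 0.190, d = 0.220.
taxon1–taxon3: 7/21 differ, p = 0.333, d = 0.441.
taxon2–taxon3: 7/21 differ, p = 0.333, d = 0.441.
The smallest distance is between taxon1 and taxon2.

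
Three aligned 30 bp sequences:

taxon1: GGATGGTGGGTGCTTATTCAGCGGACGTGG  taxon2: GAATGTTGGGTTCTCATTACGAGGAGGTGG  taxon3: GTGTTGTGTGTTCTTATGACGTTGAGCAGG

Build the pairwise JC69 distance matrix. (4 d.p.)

d(taxon1,taxon2) = 0.3295, d(taxon1,taxon3) = 0.6467, d(taxon2,taxon3) = 0.5034

taxon1–taxon2: 8/30 sites differ → p ≈ 0.266667, d = −0.75 ln(1 − 0.355556) = 0.329526 ≈ 0.3295.
taxon1–taxon3: 13/30 sites differ → p ≈ 0.433333, d = −0.75 ln(1 − 0.577777) = 0.646666 ≈ 0.6467.
taxon2–taxon3: 11/30 sites differ → p ≈ 0.366667, d = −0.75 ln(1 − 0.488889) = 0.503376 ≈ 0.5034.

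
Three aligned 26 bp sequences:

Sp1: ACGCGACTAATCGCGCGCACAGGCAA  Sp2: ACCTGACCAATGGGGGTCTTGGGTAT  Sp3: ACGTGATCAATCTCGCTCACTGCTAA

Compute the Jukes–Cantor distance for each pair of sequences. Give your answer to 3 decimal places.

Sp1–Sp2: 12/26 sites differ → p ≈ 0.461538, d = −0.75 ln(1 − 0.615384) = 0.716632 ≈ 0.717.
Sp1–Sp3: 8/26 sites differ → p ≈ 0.307692, d = −0.75 ln(1 − 0.410256) = 0.396050 ≈ 0.396.
Sp2–Sp3: 11/26 sites differ → p ≈ 0.423077, d = −0.75 ln(1 − 0.564103) = 0.622762 ≈ 0.623.

d(Sp1,Sp2) = 0.717, d(Sp1,Sp3) = 0.396, d(Sp2,Sp3) = 0.623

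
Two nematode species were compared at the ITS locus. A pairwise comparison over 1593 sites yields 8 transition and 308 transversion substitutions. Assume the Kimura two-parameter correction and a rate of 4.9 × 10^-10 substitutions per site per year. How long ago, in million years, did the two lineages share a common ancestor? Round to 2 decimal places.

P = 8/1593 ≈ 0.005022 and Q = 308/1593 ≈ 0.193346.
Under the Kimura two-parameter model, d = −½ ln(1 − 2P − Q) − ¼ ln(1 − 2Q).
1 − 2P − Q = 0.79661, giving −½ ln(0.79661) = 0.113695.
1 − 2Q = 0.613308, giving −¼ ln(0.613308) = 0.122222.
d = 0.113695 + 0.122222 = 0.235917.
Under a molecular clock d = 2μt, so t = d/(2μ) = 0.235917 / (2 × 4.9 × 10^-10) = 240.73 million years.

240.73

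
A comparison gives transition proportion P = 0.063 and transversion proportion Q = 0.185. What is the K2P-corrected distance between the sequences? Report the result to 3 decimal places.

0.302

Under the Kimura two-parameter model, d = −½ ln(1 − 2P − Q) − ¼ ln(1 − 2Q).
1 − 2P − Q = 0.689, giving −½ ln(0.689) = 0.186257.
1 − 2Q = 0.63, giving −¼ ln(0.63) = 0.115509.
d = 0.186257 + 0.115509 = 0.301766.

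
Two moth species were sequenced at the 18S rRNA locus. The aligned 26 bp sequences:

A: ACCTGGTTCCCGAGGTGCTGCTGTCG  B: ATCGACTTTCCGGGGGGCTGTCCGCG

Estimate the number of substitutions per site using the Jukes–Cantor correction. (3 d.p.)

The sequences differ at 11 of 26 sites, so p = 11/26 ≈ 0.423077.
d = −(3/4) ln(1 − 4p/3) = −0.75 ln(1 − 0.564103) = −0.75 ln(0.435897)
  = −0.75 × (-0.830349) = 0.622762 substitutions/site.

0.623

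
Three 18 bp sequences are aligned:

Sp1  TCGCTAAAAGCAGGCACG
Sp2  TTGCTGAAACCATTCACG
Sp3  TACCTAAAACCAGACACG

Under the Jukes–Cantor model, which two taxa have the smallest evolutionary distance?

Sp1 and Sp3

Sp1–Sp2: 5/18 differ, p = 0.278, d = 0.347.
Sp1–Sp3: 4/18 differ, p = 0.222, d = 0.264.
Sp2–Sp3: 5/18 differ, p = 0.278, d = 0.347.
The smallest distance is between Sp1 and Sp3.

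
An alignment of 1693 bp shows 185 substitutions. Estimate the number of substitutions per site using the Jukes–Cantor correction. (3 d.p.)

0.118

p = 185/1693 ≈ 0.109273.
d = −(3/4) ln(1 − 4p/3) = −0.75 ln(1 − 0.145697) = −0.75 ln(0.854303)
  = −0.75 × (-0.157469) = 0.118102 substitutions/site.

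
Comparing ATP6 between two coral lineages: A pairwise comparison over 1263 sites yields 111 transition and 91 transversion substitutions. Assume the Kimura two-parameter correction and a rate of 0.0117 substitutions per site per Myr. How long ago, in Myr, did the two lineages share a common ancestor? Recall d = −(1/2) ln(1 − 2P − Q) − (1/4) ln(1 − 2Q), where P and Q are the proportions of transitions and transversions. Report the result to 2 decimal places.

7.75

P = 111/1263 ≈ 0.087886 and Q = 91/1263 ≈ 0.072051.
Under the Kimura two-parameter model, d = −½ ln(1 − 2P − Q) − ¼ ln(1 − 2Q).
1 − 2P − Q = 0.752177, giving −½ ln(0.752177) = 0.142392.
1 − 2Q = 0.855898, giving −¼ ln(0.855898) = 0.038901.
d = 0.142392 + 0.038901 = 0.181293.
Under a molecular clock d = 2μt, so t = d/(2μ) = 0.181293 / (2 × 0.0117) = 7.75 Myr.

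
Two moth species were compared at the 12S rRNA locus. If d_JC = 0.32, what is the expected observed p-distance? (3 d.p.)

0.260

p = (3/4)(1 − e^(−4d/3)) = 0.75 × (1 − e^(-0.426667)) = 0.75 × (1 − 0.652681) = 0.260489.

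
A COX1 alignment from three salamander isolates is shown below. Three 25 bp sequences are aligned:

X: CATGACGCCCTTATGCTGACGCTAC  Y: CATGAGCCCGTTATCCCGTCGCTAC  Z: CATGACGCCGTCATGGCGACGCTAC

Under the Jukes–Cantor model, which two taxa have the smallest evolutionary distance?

X–Y: 6/25 differ, p = 0.240, d = 0.289.
X–Z: 4/25 differ, p = 0.160, d = 0.180.
Y–Z: 6/25 differ, p = 0.240, d = 0.289.
The smallest distance is between X and Z.

X and Z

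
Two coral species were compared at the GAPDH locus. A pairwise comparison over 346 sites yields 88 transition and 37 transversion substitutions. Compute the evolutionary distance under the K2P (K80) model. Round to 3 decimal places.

P = 88/346 ≈ 0.254335 and Q = 37/346 ≈ 0.106936.
Under the Kimura two-parameter model, d = −½ ln(1 − 2P − Q) − ¼ ln(1 − 2Q).
1 − 2P − Q = 0.384394, giving −½ ln(0.384394) = 0.478044.
1 − 2Q = 0.786128, giving −¼ ln(0.786128) = 0.060159.
d = 0.478044 + 0.060159 = 0.538203.

0.538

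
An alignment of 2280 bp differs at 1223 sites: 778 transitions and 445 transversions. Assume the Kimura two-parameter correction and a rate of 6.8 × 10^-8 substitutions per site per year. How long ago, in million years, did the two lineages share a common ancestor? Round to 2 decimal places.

P = 778/2280 ≈ 0.341228 and Q = 445/2280 ≈ 0.195175.
Under the Kimura two-parameter model, d = −½ ln(1 − 2P − Q) − ¼ ln(1 − 2Q).
1 − 2P − Q = 0.122369, giving −½ ln(0.122369) = 1.050357.
1 − 2Q = 0.60965, giving −¼ ln(0.60965) = 0.123718.
d = 1.050357 + 0.123718 = 1.174075.
Under a molecular clock d = 2μt, so t = d/(2μ) = 1.174075 / (2 × 6.8 × 10^-8) = 8.63 million years.

8.63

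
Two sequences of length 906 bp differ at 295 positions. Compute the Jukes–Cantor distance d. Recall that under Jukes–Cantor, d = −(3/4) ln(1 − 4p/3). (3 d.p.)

0.427

p = 295/906 ≈ 0.325607.
d = −(3/4) ln(1 − 4p/3) = −0.75 ln(1 − 0.434143) = −0.75 ln(0.565857)
  = −0.75 × (-0.569414) = 0.427061 substitutions/site.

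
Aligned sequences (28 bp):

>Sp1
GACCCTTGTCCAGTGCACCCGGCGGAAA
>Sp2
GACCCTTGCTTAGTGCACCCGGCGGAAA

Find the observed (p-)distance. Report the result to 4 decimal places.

The sequences differ at 3 of 28 positions (sites 9, 10, 11).
p = 3/28 = 0.107142… ≈ 0.1071 (to 4 d.p.).

0.1071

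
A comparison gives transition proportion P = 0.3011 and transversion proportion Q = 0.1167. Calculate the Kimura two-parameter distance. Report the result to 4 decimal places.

Under the Kimura two-parameter model, d = −½ ln(1 − 2P − Q) − ¼ ln(1 − 2Q).
1 − 2P − Q = 0.2811, giving −½ ln(0.2811) = 0.634522.
1 − 2Q = 0.7666, giving −¼ ln(0.7666) = 0.066448.
d = 0.634522 + 0.066448 = 0.700970.

0.7010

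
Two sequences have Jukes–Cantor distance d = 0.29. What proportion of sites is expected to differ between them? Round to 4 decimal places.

p = (3/4)(1 − e^(−4d/3)) = 0.75 × (1 − e^(-0.386667)) = 0.75 × (1 − 0.679317) = 0.240512.

0.2405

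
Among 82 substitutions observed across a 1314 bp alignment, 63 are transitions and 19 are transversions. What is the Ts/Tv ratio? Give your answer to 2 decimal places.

3.32

R = 63/19 = 3.315789… ≈ 3.32 (to 2 d.p.).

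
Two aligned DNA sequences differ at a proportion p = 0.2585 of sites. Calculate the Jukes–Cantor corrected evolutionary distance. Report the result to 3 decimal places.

0.317

d = −(3/4) ln(1 − 4p/3) = −0.75 ln(1 − 0.344667) = −0.75 ln(0.655333)
  = −0.75 × (-0.422612) = 0.316959 substitutions/site.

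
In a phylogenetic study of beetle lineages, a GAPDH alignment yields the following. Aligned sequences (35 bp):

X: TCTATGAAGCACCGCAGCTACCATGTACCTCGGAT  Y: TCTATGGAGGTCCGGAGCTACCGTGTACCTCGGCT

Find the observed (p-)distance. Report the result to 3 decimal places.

0.171

The sequences differ at 6 of 35 positions (sites 7, 10, 11, 15, 23, 34).
p = 6/35 = 0.171428… ≈ 0.171 (to 3 d.p.).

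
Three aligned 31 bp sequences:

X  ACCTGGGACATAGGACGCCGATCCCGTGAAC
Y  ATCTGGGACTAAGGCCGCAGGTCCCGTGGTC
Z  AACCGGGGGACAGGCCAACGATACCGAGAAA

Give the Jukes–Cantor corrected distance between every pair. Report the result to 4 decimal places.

d(X,Y) = 0.3163, d(X,Z) = 0.4806, d(Y,Z) = 0.7771

X–Y: 8/31 sites differ → p ≈ 0.258065, d = −0.75 ln(1 − 0.344087) = 0.316295 ≈ 0.3163.
X–Z: 11/31 sites differ → p ≈ 0.354839, d = −0.75 ln(1 − 0.473119) = 0.480585 ≈ 0.4806.
Y–Z: 15/31 sites differ → p ≈ 0.483871, d = −0.75 ln(1 − 0.645161) = 0.777068 ≈ 0.7771.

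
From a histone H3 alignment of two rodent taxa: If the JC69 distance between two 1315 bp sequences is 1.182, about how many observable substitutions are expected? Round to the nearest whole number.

782

Invert JC69: p = (3/4)(1 − e^(−4d/3)) = 0.75 × (1 − e^(-1.576)) = 0.75 × (1 − 0.206801) = 0.594899.
Expected differing sites = pL ≈ 0.594899 × 1315 = 782.292185 ≈ 782.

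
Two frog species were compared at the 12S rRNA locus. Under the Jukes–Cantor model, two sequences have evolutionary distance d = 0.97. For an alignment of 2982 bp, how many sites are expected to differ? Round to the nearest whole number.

1623

Invert JC69: p = (3/4)(1 − e^(−4d/3)) = 0.75 × (1 − e^(-1.293333)) = 0.75 × (1 − 0.274355) = 0.544234.
Expected differing sites = pL ≈ 0.544234 × 2982 = 1622.905788 ≈ 1623.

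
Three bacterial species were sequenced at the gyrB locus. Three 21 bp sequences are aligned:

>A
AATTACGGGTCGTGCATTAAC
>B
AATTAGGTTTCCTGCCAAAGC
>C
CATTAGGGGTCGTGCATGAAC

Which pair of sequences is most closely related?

A and C

A–B: 8/21 differ, p = 0.381, d = 0.532.
A–C: 3/21 differ, p = 0.143, d = 0.158.
B–C: 8/21 differ, p = 0.381, d = 0.532.
The smallest distance is between A and C.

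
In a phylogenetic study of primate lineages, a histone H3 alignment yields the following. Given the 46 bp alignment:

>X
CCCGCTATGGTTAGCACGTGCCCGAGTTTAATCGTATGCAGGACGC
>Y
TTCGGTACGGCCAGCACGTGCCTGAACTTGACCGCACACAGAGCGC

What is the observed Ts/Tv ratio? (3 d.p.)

Transitions are A↔G and C↔T; transversions are all other mismatches.
Transitions: 15. Transversions: 1.
R = 15/1 = 15.000.

15.000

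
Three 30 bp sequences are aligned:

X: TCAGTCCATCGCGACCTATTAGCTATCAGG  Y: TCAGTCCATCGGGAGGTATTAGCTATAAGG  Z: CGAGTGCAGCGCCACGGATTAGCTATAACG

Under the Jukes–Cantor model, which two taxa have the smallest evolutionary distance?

X and Y

X–Y: 4/30 differ, p = 0.133, d = 0.147.
X–Z: 9/30 differ, p = 0.300, d = 0.383.
Y–Z: 9/30 differ, p = 0.300, d = 0.383.
The smallest distance is between X and Y.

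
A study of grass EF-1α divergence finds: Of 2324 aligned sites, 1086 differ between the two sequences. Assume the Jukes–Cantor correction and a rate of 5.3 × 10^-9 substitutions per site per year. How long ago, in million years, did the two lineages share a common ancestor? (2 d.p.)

p = 1086/2324 ≈ 0.467298.
d = −(3/4) ln(1 − 4p/3) = −0.75 ln(1 − 0.623064) = −0.75 ln(0.376936)
  = −0.75 × (-0.975680) = 0.731760 substitutions/site.
Under a molecular clock d = 2μt, so t = d/(2μ) = 0.731760 / (2 × 5.3 × 10^-9) = 69.03 million years.

69.03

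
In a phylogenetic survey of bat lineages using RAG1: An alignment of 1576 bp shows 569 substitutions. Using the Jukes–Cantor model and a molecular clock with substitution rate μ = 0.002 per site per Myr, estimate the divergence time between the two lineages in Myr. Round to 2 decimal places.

123.11

p = 569/1576 ≈ 0.361041.
d = −(3/4) ln(1 − 4p/3) = −0.75 ln(1 − 0.481388) = −0.75 ln(0.518612)
  = −0.75 × (-0.656599) = 0.492449 substitutions/site.
Under a molecular clock d = 2μt, so t = d/(2μ) = 0.492449 / (2 × 0.002) = 123.11 Myr.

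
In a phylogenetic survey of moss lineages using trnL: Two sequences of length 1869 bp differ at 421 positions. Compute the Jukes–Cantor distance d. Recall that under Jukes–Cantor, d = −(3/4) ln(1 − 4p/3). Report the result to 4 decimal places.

p = 421/1869 ≈ 0.225254.
d = −(3/4) ln(1 − 4p/3) = −0.75 ln(1 − 0.300339) = −0.75 ln(0.699661)
  = −0.75 × (-0.357159) = 0.267869 substitutions/site.

0.2679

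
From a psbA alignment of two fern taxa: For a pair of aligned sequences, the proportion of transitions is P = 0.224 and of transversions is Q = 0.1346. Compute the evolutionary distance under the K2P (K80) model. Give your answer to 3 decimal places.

0.515

Under the Kimura two-parameter model, d = −½ ln(1 − 2P − Q) − ¼ ln(1 − 2Q).
1 − 2P − Q = 0.4174, giving −½ ln(0.4174) = 0.436855.
1 − 2Q = 0.7308, giving −¼ ln(0.7308) = 0.078404.
d = 0.436855 + 0.078404 = 0.515259.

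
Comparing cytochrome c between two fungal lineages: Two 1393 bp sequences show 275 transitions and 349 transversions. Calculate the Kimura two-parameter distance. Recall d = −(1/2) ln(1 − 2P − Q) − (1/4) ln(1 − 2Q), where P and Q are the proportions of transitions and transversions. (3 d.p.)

0.692

P = 275/1393 ≈ 0.197416 and Q = 349/1393 ≈ 0.250538.
Under the Kimura two-parameter model, d = −½ ln(1 − 2P − Q) − ¼ ln(1 − 2Q).
1 − 2P − Q = 0.35463, giving −½ ln(0.35463) = 0.518340.
1 − 2Q = 0.498924, giving −¼ ln(0.498924) = 0.173825.
d = 0.518340 + 0.173825 = 0.692165.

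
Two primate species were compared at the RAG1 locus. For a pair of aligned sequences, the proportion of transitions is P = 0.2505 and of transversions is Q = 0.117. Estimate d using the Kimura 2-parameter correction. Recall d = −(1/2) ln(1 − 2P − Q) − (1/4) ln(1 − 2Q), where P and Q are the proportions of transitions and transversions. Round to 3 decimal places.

0.548

Under the Kimura two-parameter model, d = −½ ln(1 − 2P − Q) − ¼ ln(1 − 2Q).
1 − 2P − Q = 0.382, giving −½ ln(0.382) = 0.481167.
1 − 2Q = 0.766, giving −¼ ln(0.766) = 0.066643.
d = 0.481167 + 0.066643 = 0.547810.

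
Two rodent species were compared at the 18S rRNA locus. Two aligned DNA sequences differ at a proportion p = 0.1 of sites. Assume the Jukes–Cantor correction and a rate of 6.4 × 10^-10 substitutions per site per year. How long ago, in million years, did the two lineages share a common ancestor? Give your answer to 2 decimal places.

83.85

d = −(3/4) ln(1 − 4p/3) = −0.75 ln(1 − 0.133333) = −0.75 ln(0.866667)
  = −0.75 × (-0.143100) = 0.107325 substitutions/site.
Under a molecular clock d = 2μt, so t = d/(2μ) = 0.107325 / (2 × 6.4 × 10^-10) = 83.85 million years.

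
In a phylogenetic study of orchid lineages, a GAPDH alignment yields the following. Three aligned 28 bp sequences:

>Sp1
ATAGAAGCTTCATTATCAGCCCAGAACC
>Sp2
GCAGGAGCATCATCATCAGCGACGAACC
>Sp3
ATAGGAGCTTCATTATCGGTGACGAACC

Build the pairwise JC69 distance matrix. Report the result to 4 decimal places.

Sp1–Sp2: 8/28 sites differ → p ≈ 0.285714, d = −0.75 ln(1 − 0.380952) = 0.359679 ≈ 0.3597.
Sp1–Sp3: 6/28 sites differ → p ≈ 0.214286, d = −0.75 ln(1 − 0.285715) = 0.252355 ≈ 0.2524.
Sp2–Sp3: 6/28 sites differ → p ≈ 0.214286, d = −0.75 ln(1 − 0.285715) = 0.252355 ≈ 0.2524.

d(Sp1,Sp2) = 0.3597, d(Sp1,Sp3) = 0.2524, d(Sp2,Sp3) = 0.2524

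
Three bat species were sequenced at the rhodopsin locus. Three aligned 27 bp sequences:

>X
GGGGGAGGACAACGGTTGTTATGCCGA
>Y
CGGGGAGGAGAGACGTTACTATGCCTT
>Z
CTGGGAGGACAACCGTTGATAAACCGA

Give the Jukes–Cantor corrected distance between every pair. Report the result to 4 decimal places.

X–Y: 9/27 sites differ → p ≈ 0.333333, d = −0.75 ln(1 − 0.444444) = 0.440839 ≈ 0.4408.
X–Z: 6/27 sites differ → p ≈ 0.222222, d = −0.75 ln(1 − 0.296296) = 0.263548 ≈ 0.2635.
Y–Z: 10/27 sites differ → p ≈ 0.37037, d = −0.75 ln(1 − 0.493827) = 0.510658 ≈ 0.5107.

d(X,Y) = 0.4408, d(X,Z) = 0.2635, d(Y,Z) = 0.5107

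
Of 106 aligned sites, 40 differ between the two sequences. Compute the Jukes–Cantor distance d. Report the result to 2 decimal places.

0.52

p = 40/106 ≈ 0.377358.
d = −(3/4) ln(1 − 4p/3) = −0.75 ln(1 − 0.503144) = −0.75 ln(0.496856)
  = −0.75 × (-0.699455) = 0.524591 substitutions/site.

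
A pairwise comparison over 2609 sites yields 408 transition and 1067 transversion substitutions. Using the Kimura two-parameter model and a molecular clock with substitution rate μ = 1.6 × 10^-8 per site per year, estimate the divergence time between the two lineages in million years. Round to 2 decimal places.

P = 408/2609 ≈ 0.156382 and Q = 1067/2609 ≈ 0.408969.
Under the Kimura two-parameter model, d = −½ ln(1 − 2P − Q) − ¼ ln(1 − 2Q).
1 − 2P − Q = 0.278267, giving −½ ln(0.278267) = 0.639587.
1 − 2Q = 0.182062, giving −¼ ln(0.182062) = 0.425852.
d = 0.639587 + 0.425852 = 1.065439.
Under a molecular clock d = 2μt, so t = d/(2μ) = 1.065439 / (2 × 1.6 × 10^-8) = 33.29 million years.

33.29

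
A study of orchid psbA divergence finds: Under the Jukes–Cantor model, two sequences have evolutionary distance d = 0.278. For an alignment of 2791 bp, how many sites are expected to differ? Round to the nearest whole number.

648

Invert JC69: p = (3/4)(1 − e^(−4d/3)) = 0.75 × (1 − e^(-0.370667)) = 0.75 × (1 − 0.690274) = 0.232295.
Expected differing sites = pL ≈ 0.232295 × 2791 = 648.335345 ≈ 648.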